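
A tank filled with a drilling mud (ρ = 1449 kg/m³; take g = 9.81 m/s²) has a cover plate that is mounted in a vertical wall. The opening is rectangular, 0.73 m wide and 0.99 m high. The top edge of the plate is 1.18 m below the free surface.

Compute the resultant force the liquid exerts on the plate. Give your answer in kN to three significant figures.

γ = ρg = 1449 × 9.81 / 1000 = 14.21469 kN/m³.
The centroid lies 0.99/2 = 0.495 m below the top edge, so the centroid depth is h_c = 1.18 + 0.495 = 1.675 m.
A = 0.73 × 0.99 = 0.7227 m².
Resultant F = γ·h_c·A = 14.21469 × 1.675 × 0.7227 = 17.2072 kN.

F ≈ 17.2 kN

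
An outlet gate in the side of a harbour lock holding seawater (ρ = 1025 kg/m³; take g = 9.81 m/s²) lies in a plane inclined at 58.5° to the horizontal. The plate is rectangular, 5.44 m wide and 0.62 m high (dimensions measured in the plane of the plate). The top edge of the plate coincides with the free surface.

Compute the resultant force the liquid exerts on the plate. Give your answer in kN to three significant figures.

F ≈ 8.96 kN

γ = ρg = 1025 × 9.81 / 1000 = 10.05525 kN/m³.
Let θ = 58.5° be the plate's angle to the horizontal; measure y along the incline from where the plane meets the free surface. Vertical depth h = y·sinθ with sinθ = 0.852640.
The centroid lies 0.62/2 = 0.31 m below the top edge, so y_c = 0.31 m and h_c = 0.31 × 0.852640 = 0.264318 m.
A = 5.44 × 0.62 = 3.3728 m².
Resultant F = γ·h_c·A = 10.05525 × 0.264318 × 3.3728 = 8.96417 kN.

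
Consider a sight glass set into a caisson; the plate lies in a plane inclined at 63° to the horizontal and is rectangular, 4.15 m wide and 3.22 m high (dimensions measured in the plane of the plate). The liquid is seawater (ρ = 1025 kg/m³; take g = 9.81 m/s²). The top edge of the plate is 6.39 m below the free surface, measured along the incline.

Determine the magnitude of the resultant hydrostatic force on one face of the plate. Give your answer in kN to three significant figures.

γ = ρg = 1025 × 9.81 / 1000 = 10.05525 kN/m³.
Let θ = 63° be the plate's angle to the horizontal; measure y along the incline from where the plane meets the free surface. Vertical depth h = y·sinθ with sinθ = 0.891007.
The centroid lies 3.22/2 = 1.61 m below the top edge, so y_c = 6.39 + 1.61 = 8 m and h_c = 8 × 0.891007 = 7.12806 m.
A = 4.15 × 3.22 = 13.363 m².
Resultant F = γ·h_c·A = 10.05525 × 7.12806 × 13.363 = 957.785 kN.

F ≈ 958 kN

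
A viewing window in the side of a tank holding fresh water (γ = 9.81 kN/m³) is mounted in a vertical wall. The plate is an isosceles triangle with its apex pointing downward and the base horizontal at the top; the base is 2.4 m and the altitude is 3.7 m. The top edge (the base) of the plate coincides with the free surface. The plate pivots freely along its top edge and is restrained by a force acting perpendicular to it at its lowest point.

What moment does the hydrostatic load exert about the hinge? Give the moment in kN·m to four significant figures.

M ≈ 99.38 kN·m

γ = 9.81 kN/m³.
With the apex down, the centroid sits h/3 = 3.7/3 = 1.23333 m below the base (the top edge), so the centroid depth is h_c = 1.23333 m.
A = ½ × 2.4 × 3.7 = 4.44 m².
Resultant F = γ·h_c·A = 9.81 × 1.23333 × 4.44 = 53.7194 kN.
I_c = b·h³/36 = 2.4 × 3.7³/36 = 3.37687 m⁴.
Centre of pressure: y_p = y_c + I_c/(y_c·A) = 1.23333 + 3.37687/(1.23333 × 4.44) = 1.23333 + 0.616669 = 1.85 m along the plane.
The resultant acts 1.23333 + 0.616669 = 1.85 m (along the plate) below the hinge at the top edge, so the moment about the hinge is M = F × 1.85 = 53.7194 × 1.85 = 99.3809 kN·m.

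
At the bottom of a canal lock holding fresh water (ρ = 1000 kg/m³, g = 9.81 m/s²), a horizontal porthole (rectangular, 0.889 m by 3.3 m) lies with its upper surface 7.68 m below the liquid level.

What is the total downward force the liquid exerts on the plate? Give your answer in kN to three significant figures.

F ≈ 221 kN

γ = ρg = 1000 × 9.81 = 9810 N/m³ = 9.81 kN/m³.
The plate is horizontal, so pressure is uniform at p = γ·h = 9.81 × 7.68 = 75.3408 kN/m².
A = 0.889 × 3.3 = 2.9337 m².
F = p·A = 75.3408 × 2.9337 = 221.027 kN.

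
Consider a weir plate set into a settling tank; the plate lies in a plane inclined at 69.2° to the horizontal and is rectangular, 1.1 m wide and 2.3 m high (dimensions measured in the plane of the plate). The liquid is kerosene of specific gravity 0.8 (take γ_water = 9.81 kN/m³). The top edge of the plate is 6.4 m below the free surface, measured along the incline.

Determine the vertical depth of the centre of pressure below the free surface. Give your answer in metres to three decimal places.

h_p = 7.113 m

γ = 0.8 × 9.81 = 7.848 kN/m³.
Let θ = 69.2° be the plate's angle to the horizontal; measure y along the incline from where the plane meets the free surface. Vertical depth h = y·sinθ with sinθ = 0.934826.
The centroid lies 2.3/2 = 1.15 m below the top edge, so y_c = 6.4 + 1.15 = 7.55 m and h_c = 7.55 × 0.934826 = 7.05794 m.
A = 1.1 × 2.3 = 2.53 m².
Resultant F = γ·h_c·A = 7.848 × 7.05794 × 2.53 = 140.139 kN.
I_c = b·h³/12 = 1.1 × 2.3³/12 = 1.11531 m⁴.
Centre of pressure: y_p = y_c + I_c/(y_c·A) = 7.55 + 1.11531/(7.55 × 2.53) = 7.55 + 0.0583886 = 7.60839 m along the plane.
Vertically, h_p = y_p·sinθ = 7.60839 × 0.934826 = 7.11252 m.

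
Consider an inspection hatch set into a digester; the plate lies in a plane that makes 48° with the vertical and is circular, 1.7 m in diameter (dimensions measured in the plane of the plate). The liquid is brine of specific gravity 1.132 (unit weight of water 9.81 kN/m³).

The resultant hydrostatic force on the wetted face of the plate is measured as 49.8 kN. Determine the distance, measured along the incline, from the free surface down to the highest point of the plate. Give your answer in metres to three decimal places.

γ = 1.132 × 9.81 = 11.10492 kN/m³.
A = π(0.85)² = 2.2698 m².
From F = γ·h_c·A, the centroid depth is h_c = 49.8/(11.10492 × 2.2698) = 1.97572 m.
The plate makes 48° with the vertical, i.e. θ = 90° − 48° = 42° to the horizontal. Measuring y along the incline from the free-surface line, vertical depth h = y·sinθ with sinθ = 0.669131.
Along the incline, y_c = h_c/sinθ = 1.97572/0.669131 = 2.95267 m.
The centroid is at the centre, 0.85 m below the top of the plate, so the highest point sits at y_top = 2.95267 − 0.85 = 2.10267 m along the incline.

y_top ≈ 2.103 m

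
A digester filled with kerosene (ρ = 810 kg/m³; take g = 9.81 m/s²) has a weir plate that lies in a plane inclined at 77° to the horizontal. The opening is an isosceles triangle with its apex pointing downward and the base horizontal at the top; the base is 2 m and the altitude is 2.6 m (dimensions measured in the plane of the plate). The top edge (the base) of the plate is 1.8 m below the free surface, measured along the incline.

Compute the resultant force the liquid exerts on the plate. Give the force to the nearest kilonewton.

F ≈ 54 kN

γ = ρg = 810 × 9.81 / 1000 = 7.9461 kN/m³.
Let θ = 77° be the plate's angle to the horizontal; measure y along the incline from where the plane meets the free surface. Vertical depth h = y·sinθ with sinθ = 0.974370.
With the apex down, the centroid sits h/3 = 2.6/3 = 0.866667 m below the base (the top edge), so y_c = 1.8 + 0.866667 = 2.66667 m and h_c = 2.66667 × 0.974370 = 2.59832 m.
A = ½ × 2 × 2.6 = 2.6 m².
Resultant F = γ·h_c·A = 7.9461 × 2.59832 × 2.6 = 53.6809 kN.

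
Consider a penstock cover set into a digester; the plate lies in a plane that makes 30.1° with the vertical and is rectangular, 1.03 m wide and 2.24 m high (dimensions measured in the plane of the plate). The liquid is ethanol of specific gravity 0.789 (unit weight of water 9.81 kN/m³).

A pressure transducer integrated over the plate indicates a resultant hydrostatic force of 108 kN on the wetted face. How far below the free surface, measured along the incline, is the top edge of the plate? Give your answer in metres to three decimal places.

y_top ≈ 5.870 m

γ = 0.789 × 9.81 = 7.74009 kN/m³.
A = 1.03 × 2.24 = 2.3072 m².
From F = γ·h_c·A, the centroid depth is h_c = 108/(7.74009 × 2.3072) = 6.04773 m.
The plate makes 30.1° with the vertical, i.e. θ = 90° − 30.1° = 59.9° to the horizontal. Measuring y along the incline from the free-surface line, vertical depth h = y·sinθ with sinθ = 0.865151.
Along the incline, y_c = h_c/sinθ = 6.04773/0.865151 = 6.99038 m.
The centroid lies 2.24/2 = 1.12 m below the top edge, so the top edge sits at y_top = 6.99038 − 1.12 = 5.87038 m along the incline.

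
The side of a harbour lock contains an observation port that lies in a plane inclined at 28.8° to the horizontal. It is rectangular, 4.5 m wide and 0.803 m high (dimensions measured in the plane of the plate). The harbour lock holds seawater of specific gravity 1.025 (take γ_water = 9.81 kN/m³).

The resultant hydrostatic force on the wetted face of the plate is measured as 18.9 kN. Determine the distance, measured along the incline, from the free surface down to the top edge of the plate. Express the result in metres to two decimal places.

y_top ≈ 0.68 m

γ = 1.025 × 9.81 = 10.05525 kN/m³.
A = 4.5 × 0.803 = 3.6135 m².
From F = γ·h_c·A, the centroid depth is h_c = 18.9/(10.05525 × 3.6135) = 0.520165 m.
Let θ = 28.8° be the plate's angle to the horizontal; measure y along the incline from where the plane meets the free surface. Vertical depth h = y·sinθ with sinθ = 0.481754.
Along the incline, y_c = h_c/sinθ = 0.520165/0.481754 = 1.07973 m.
The centroid lies 0.803/2 = 0.4015 m below the top edge, so the top edge sits at y_top = 1.07973 − 0.4015 = 0.67823 m along the incline.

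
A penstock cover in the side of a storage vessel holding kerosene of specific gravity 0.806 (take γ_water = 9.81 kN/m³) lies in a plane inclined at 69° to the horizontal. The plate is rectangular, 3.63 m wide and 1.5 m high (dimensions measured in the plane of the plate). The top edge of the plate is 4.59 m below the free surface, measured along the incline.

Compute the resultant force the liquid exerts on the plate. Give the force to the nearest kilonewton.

γ = 0.806 × 9.81 = 7.90686 kN/m³.
Let θ = 69° be the plate's angle to the horizontal; measure y along the incline from where the plane meets the free surface. Vertical depth h = y·sinθ with sinθ = 0.933580.
The centroid lies 1.5/2 = 0.75 m below the top edge, so y_c = 4.59 + 0.75 = 5.34 m and h_c = 5.34 × 0.933580 = 4.98532 m.
A = 3.63 × 1.5 = 5.445 m².
Resultant F = γ·h_c·A = 7.90686 × 4.98532 × 5.445 = 214.632 kN.

F ≈ 215 kN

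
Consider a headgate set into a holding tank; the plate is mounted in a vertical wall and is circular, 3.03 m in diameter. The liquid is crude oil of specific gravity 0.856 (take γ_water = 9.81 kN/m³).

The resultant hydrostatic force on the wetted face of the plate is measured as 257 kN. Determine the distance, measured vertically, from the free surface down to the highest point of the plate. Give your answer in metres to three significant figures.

γ = 0.856 × 9.81 = 8.39736 kN/m³.
A = π(1.515)² = 7.21066 m².
From F = γ·h_c·A, the centroid depth is h_c = 257/(8.39736 × 7.21066) = 4.24439 m.
The centroid is at the centre, 1.515 m below the top of the plate, so the highest point sits at h_top = 4.24439 − 1.515 = 2.72939 m below the surface.

d_top ≈ 2.73 m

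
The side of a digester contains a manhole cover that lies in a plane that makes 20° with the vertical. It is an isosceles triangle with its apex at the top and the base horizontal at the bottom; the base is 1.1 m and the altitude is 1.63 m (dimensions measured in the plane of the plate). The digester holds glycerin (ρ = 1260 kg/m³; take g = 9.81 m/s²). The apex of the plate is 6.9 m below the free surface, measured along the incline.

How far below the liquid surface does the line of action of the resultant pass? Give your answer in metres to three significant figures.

h_p = 7.52 m

γ = ρg = 1260 × 9.81 / 1000 = 12.3606 kN/m³.
The plate makes 20° with the vertical, i.e. θ = 90° − 20° = 70° to the horizontal. Measuring y along the incline from the free-surface line, vertical depth h = y·sinθ with sinθ = 0.939693.
With the apex up, the centroid sits 2h/3 = 2 × 1.63/3 = 1.08667 m below the apex, so y_c = 6.9 + 1.08667 = 7.98667 m and h_c = 7.98667 × 0.939693 = 7.50502 m.
A = ½ × 1.1 × 1.63 = 0.8965 m².
Resultant F = γ·h_c·A = 12.3606 × 7.50502 × 0.8965 = 83.1652 kN.
I_c = b·h³/36 = 1.1 × 1.63³/36 = 0.132328 m⁴.
Centre of pressure: y_p = y_c + I_c/(y_c·A) = 7.98667 + 0.132328/(7.98667 × 0.8965) = 7.98667 + 0.0184814 = 8.00515 m along the plane.
Vertically, h_p = y_p·sinθ = 8.00515 × 0.939693 = 7.52238 m.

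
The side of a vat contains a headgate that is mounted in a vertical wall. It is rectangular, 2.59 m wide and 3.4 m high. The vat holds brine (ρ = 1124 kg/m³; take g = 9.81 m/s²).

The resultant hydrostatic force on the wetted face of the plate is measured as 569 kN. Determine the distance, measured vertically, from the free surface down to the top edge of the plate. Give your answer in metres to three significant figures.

γ = ρg = 1124 × 9.81 / 1000 = 11.02644 kN/m³.
A = 2.59 × 3.4 = 8.806 m².
From F = γ·h_c·A, the centroid depth is h_c = 569/(11.02644 × 8.806) = 5.86001 m.
The centroid lies 3.4/2 = 1.7 m below the top edge, so the top edge sits at h_top = 5.86001 − 1.7 = 4.16001 m below the surface.

d_top ≈ 4.16 m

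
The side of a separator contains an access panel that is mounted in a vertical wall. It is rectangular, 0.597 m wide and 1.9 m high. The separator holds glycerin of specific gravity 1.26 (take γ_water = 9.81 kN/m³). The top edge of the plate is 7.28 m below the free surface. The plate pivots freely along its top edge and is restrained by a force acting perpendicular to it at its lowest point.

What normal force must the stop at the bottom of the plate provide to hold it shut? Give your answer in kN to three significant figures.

γ = 1.26 × 9.81 = 12.3606 kN/m³.
The centroid lies 1.9/2 = 0.95 m below the top edge, so the centroid depth is h_c = 7.28 + 0.95 = 8.23 m.
A = 0.597 × 1.9 = 1.1343 m².
Resultant F = γ·h_c·A = 12.3606 × 8.23 × 1.1343 = 115.39 kN.
I_c = b·h³/12 = 0.597 × 1.9³/12 = 0.341235 m⁴.
Centre of pressure: y_p = y_c + I_c/(y_c·A) = 8.23 + 0.341235/(8.23 × 1.1343) = 8.23 + 0.0365532 = 8.26655 m along the plane.
The resultant acts 0.95 + 0.0365532 = 0.986553 m (along the plate) below the hinge at the top edge, so the moment about the hinge is M = F × 0.986553 = 115.39 × 0.986553 = 113.838 kN·m.
A normal force at the bottom, 1.9 m from the hinge, must supply this moment: P = 113.838/1.9 = 59.9147 kN.

P ≈ 59.9 kN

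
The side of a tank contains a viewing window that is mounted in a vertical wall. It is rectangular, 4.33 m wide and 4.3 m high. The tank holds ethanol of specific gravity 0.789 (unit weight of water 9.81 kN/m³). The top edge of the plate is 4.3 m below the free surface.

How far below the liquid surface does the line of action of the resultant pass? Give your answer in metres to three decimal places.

h_p = 6.689 m

γ = 0.789 × 9.81 = 7.74009 kN/m³.
The centroid lies 4.3/2 = 2.15 m below the top edge, so the centroid depth is h_c = 4.3 + 2.15 = 6.45 m.
A = 4.33 × 4.3 = 18.619 m².
Resultant F = γ·h_c·A = 7.74009 × 6.45 × 18.619 = 929.527 kN.
I_c = b·h³/12 = 4.33 × 4.3³/12 = 28.6888 m⁴.
Centre of pressure: y_p = y_c + I_c/(y_c·A) = 6.45 + 28.6888/(6.45 × 18.619) = 6.45 + 0.238889 = 6.68889 m along the plane.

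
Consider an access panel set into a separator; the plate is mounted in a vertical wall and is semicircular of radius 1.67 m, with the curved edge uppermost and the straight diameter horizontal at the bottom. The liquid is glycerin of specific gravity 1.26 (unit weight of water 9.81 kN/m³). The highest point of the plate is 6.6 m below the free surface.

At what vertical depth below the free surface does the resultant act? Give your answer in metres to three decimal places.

γ = 1.26 × 9.81 = 12.3606 kN/m³.
The centroid lies 4r/(3π) = 0.70877 m above the diameter, so r − 4r/(3π) = 1.67 − 0.70877 = 0.96123 m below the topmost point, so the centroid depth is h_c = 6.6 + 0.96123 = 7.56123 m.
A = πr²/2 = π × 1.67²/2 = 4.38079 m².
Resultant F = γ·h_c·A = 12.3606 × 7.56123 × 4.38079 = 409.435 kN.
I_c = (π/8 − 8/(9π))·r⁴ = 0.109757 × 1.67⁴ = 0.853686 m⁴.
Centre of pressure: y_p = y_c + I_c/(y_c·A) = 7.56123 + 0.853686/(7.56123 × 4.38079) = 7.56123 + 0.0257723 = 7.587 m along the plane.

h_p = 7.587 m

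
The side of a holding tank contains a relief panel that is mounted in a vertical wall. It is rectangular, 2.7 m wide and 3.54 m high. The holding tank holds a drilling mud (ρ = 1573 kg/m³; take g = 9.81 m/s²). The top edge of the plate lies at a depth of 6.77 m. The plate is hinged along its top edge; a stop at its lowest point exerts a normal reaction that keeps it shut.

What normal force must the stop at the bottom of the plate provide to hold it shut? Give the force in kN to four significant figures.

P ≈ 673.3 kN

γ = ρg = 1573 × 9.81 / 1000 = 15.43113 kN/m³.
The centroid lies 3.54/2 = 1.77 m below the top edge, so the centroid depth is h_c = 6.77 + 1.77 = 8.54 m.
A = 2.7 × 3.54 = 9.558 m².
Resultant F = γ·h_c·A = 15.43113 × 8.54 × 9.558 = 1259.57 kN.
I_c = b·h³/12 = 2.7 × 3.54³/12 = 9.98142 m⁴.
Centre of pressure: y_p = y_c + I_c/(y_c·A) = 8.54 + 9.98142/(8.54 × 9.558) = 8.54 + 0.122283 = 8.66228 m along the plane.
The resultant acts 1.77 + 0.122283 = 1.89228 m (along the plate) below the hinge at the top edge, so the moment about the hinge is M = F × 1.89228 = 1259.57 × 1.89228 = 2383.46 kN·m.
A normal force at the bottom, 3.54 m from the hinge, must supply this moment: P = 2383.46/3.54 = 673.294 kN.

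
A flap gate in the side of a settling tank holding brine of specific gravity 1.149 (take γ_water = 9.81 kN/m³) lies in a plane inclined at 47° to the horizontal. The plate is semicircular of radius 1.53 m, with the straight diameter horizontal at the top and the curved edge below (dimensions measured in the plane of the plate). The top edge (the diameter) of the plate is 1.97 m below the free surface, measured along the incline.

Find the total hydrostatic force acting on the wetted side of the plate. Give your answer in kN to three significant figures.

γ = 1.149 × 9.81 = 11.27169 kN/m³.
Let θ = 47° be the plate's angle to the horizontal; measure y along the incline from where the plane meets the free surface. Vertical depth h = y·sinθ with sinθ = 0.731354.
The centroid of a semicircle lies 4r/(3π) = 0.649352 m from the diameter, here below the top edge, so y_c = 1.97 + 0.649352 = 2.61935 m and h_c = 2.61935 × 0.731354 = 1.91567 m.
A = πr²/2 = π × 1.53²/2 = 3.67708 m².
Resultant F = γ·h_c·A = 11.27169 × 1.91567 × 3.67708 = 79.3986 kN.

F ≈ 79.4 kN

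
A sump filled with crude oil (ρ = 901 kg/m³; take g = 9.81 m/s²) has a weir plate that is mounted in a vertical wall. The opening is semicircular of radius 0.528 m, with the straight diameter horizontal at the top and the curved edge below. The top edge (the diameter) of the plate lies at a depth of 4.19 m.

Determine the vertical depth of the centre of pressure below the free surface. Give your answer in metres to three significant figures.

h_p = 4.42 m

γ = ρg = 901 × 9.81 / 1000 = 8.83881 kN/m³.
The centroid of a semicircle lies 4r/(3π) = 0.22409 m from the diameter, here below the top edge, so the centroid depth is h_c = 4.19 + 0.22409 = 4.41409 m.
A = πr²/2 = π × 0.528²/2 = 0.437913 m².
Resultant F = γ·h_c·A = 8.83881 × 4.41409 × 0.437913 = 17.0853 kN.
I_c = (π/8 − 8/(9π))·r⁴ = 0.109757 × 0.528⁴ = 0.00853037 m⁴.
Centre of pressure: y_p = y_c + I_c/(y_c·A) = 4.41409 + 0.00853037/(4.41409 × 0.437913) = 4.41409 + 0.00441305 = 4.4185 m along the plane.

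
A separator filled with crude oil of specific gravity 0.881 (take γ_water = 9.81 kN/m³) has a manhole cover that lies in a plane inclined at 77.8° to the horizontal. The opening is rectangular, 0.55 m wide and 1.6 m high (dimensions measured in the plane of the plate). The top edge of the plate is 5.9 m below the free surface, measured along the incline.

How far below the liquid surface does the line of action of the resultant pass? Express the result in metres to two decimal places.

γ = 0.881 × 9.81 = 8.64261 kN/m³.
Let θ = 77.8° be the plate's angle to the horizontal; measure y along the incline from where the plane meets the free surface. Vertical depth h = y·sinθ with sinθ = 0.977416.
The centroid lies 1.6/2 = 0.8 m below the top edge, so y_c = 5.9 + 0.8 = 6.7 m and h_c = 6.7 × 0.977416 = 6.54869 m.
A = 0.55 × 1.6 = 0.88 m².
Resultant F = γ·h_c·A = 8.64261 × 6.54869 × 0.88 = 49.806 kN.
I_c = b·h³/12 = 0.55 × 1.6³/12 = 0.187733 m⁴.
Centre of pressure: y_p = y_c + I_c/(y_c·A) = 6.7 + 0.187733/(6.7 × 0.88) = 6.7 + 0.0318407 = 6.73184 m along the plane.
Vertically, h_p = y_p·sinθ = 6.73184 × 0.977416 = 6.57981 m.

h_p = 6.58 m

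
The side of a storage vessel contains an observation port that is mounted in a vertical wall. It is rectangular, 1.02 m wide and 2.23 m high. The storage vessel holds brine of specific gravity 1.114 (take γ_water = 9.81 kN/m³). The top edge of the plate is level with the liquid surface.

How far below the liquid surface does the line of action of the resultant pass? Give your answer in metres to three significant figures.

h_p = 1.49 m

γ = 1.114 × 9.81 = 10.92834 kN/m³.
The centroid lies 2.23/2 = 1.115 m below the top edge, so the centroid depth is h_c = 1.115 m.
A = 1.02 × 2.23 = 2.2746 m².
Resultant F = γ·h_c·A = 10.92834 × 1.115 × 2.2746 = 27.7162 kN.
I_c = b·h³/12 = 1.02 × 2.23³/12 = 0.942613 m⁴.
Centre of pressure: y_p = y_c + I_c/(y_c·A) = 1.115 + 0.942613/(1.115 × 2.2746) = 1.115 + 0.371667 = 1.48667 m along the plane.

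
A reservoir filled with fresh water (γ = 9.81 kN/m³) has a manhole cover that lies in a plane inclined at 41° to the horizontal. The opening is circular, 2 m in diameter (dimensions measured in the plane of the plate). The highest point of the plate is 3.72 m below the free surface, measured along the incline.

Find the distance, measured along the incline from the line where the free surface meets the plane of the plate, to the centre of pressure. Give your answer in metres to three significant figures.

y_p = 4.77 m

γ = 9.81 kN/m³.
Let θ = 41° be the plate's angle to the horizontal; measure y along the incline from where the plane meets the free surface. Vertical depth h = y·sinθ with sinθ = 0.656059.
The centroid is at the centre, 1 m below the top of the plate, so y_c = 3.72 + 1 = 4.72 m and h_c = 4.72 × 0.656059 = 3.0966 m.
A = π(1)² = 3.14159 m².
Resultant F = γ·h_c·A = 9.81 × 3.0966 × 3.14159 = 95.4341 kN.
I_c = πr⁴/4 = π × 1⁴/4 = 0.785398 m⁴.
Centre of pressure: y_p = y_c + I_c/(y_c·A) = 4.72 + 0.785398/(4.72 × 3.14159) = 4.72 + 0.0529661 = 4.77297 m along the plane.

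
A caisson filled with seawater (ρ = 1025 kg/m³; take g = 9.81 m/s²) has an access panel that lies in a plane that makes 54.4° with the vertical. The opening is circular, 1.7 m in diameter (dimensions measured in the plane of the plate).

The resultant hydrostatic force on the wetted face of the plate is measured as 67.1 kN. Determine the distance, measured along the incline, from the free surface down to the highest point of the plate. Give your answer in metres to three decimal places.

γ = ρg = 1025 × 9.81 / 1000 = 10.05525 kN/m³.
A = π(0.85)² = 2.2698 m².
From F = γ·h_c·A, the centroid depth is h_c = 67.1/(10.05525 × 2.2698) = 2.93996 m.
The plate makes 54.4° with the vertical, i.e. θ = 90° − 54.4° = 35.6° to the horizontal. Measuring y along the incline from the free-surface line, vertical depth h = y·sinθ with sinθ = 0.582123.
Along the incline, y_c = h_c/sinθ = 2.93996/0.582123 = 5.05041 m.
The centroid is at the centre, 0.85 m below the top of the plate, so the highest point sits at y_top = 5.05041 − 0.85 = 4.20041 m along the incline.

y_top ≈ 4.200 m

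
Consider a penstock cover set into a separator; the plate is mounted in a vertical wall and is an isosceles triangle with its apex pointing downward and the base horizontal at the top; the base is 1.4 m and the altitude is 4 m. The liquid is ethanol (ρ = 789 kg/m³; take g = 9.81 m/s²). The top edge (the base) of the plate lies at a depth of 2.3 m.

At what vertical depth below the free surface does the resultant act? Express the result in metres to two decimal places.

h_p = 3.88 m

γ = ρg = 789 × 9.81 / 1000 = 7.74009 kN/m³.
With the apex down, the centroid sits h/3 = 4/3 = 1.33333 m below the base (the top edge), so the centroid depth is h_c = 2.3 + 1.33333 = 3.63333 m.
A = ½ × 1.4 × 4 = 2.8 m².
Resultant F = γ·h_c·A = 7.74009 × 3.63333 × 2.8 = 78.7424 kN.
I_c = b·h³/36 = 1.4 × 4³/36 = 2.48889 m⁴.
Centre of pressure: y_p = y_c + I_c/(y_c·A) = 3.63333 + 2.48889/(3.63333 × 2.8) = 3.63333 + 0.244649 = 3.87798 m along the plane.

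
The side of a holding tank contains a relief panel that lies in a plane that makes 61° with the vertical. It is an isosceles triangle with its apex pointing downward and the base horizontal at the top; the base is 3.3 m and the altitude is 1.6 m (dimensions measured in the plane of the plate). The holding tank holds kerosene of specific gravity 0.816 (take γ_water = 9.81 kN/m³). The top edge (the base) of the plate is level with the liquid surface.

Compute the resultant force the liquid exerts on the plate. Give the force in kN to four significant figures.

γ = 0.816 × 9.81 = 8.00496 kN/m³.
The plate makes 61° with the vertical, i.e. θ = 90° − 61° = 29° to the horizontal. Measuring y along the incline from the free-surface line, vertical depth h = y·sinθ with sinθ = 0.484810.
With the apex down, the centroid sits h/3 = 1.6/3 = 0.533333 m below the base (the top edge), so y_c = 0.533333 m and h_c = 0.533333 × 0.484810 = 0.258565 m.
A = ½ × 3.3 × 1.6 = 2.64 m².
Resultant F = γ·h_c·A = 8.00496 × 0.258565 × 2.64 = 5.46428 kN.

F ≈ 5.464 kN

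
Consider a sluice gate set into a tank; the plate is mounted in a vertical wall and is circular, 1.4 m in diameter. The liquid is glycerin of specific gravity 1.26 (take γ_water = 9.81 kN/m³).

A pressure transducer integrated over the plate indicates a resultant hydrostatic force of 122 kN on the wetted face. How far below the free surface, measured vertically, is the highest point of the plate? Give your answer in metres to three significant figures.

γ = 1.26 × 9.81 = 12.3606 kN/m³.
A = π(0.7)² = 1.53938 m².
From F = γ·h_c·A, the centroid depth is h_c = 122/(12.3606 × 1.53938) = 6.41172 m.
The centroid is at the centre, 0.7 m below the top of the plate, so the highest point sits at h_top = 6.41172 − 0.7 = 5.71172 m below the surface.

d_top ≈ 5.71 m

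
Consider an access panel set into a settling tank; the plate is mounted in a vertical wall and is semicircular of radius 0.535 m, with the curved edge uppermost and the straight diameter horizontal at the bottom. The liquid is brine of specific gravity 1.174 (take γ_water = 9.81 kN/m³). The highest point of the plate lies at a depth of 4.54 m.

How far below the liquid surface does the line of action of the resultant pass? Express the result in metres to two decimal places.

γ = 1.174 × 9.81 = 11.51694 kN/m³.
The centroid lies 4r/(3π) = 0.227061 m above the diameter, so r − 4r/(3π) = 0.535 − 0.227061 = 0.307939 m below the topmost point, so the centroid depth is h_c = 4.54 + 0.307939 = 4.84794 m.
A = πr²/2 = π × 0.535²/2 = 0.449601 m².
Resultant F = γ·h_c·A = 11.51694 × 4.84794 × 0.449601 = 25.1028 kN.
I_c = (π/8 − 8/(9π))·r⁴ = 0.109757 × 0.535⁴ = 0.00899181 m⁴.
Centre of pressure: y_p = y_c + I_c/(y_c·A) = 4.84794 + 0.00899181/(4.84794 × 0.449601) = 4.84794 + 0.00412537 = 4.85207 m along the plane.

h_p = 4.85 m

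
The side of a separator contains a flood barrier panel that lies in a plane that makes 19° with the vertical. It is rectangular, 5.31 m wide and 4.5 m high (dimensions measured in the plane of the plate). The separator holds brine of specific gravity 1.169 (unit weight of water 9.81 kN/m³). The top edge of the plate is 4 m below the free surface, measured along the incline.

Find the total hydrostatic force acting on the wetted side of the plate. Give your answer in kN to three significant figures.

γ = 1.169 × 9.81 = 11.46789 kN/m³.
The plate makes 19° with the vertical, i.e. θ = 90° − 19° = 71° to the horizontal. Measuring y along the incline from the free-surface line, vertical depth h = y·sinθ with sinθ = 0.945519.
The centroid lies 4.5/2 = 2.25 m below the top edge, so y_c = 4 + 2.25 = 6.25 m and h_c = 6.25 × 0.945519 = 5.90949 m.
A = 5.31 × 4.5 = 23.895 m².
Resultant F = γ·h_c·A = 11.46789 × 5.90949 × 23.895 = 1619.35 kN.

F ≈ 1620 kN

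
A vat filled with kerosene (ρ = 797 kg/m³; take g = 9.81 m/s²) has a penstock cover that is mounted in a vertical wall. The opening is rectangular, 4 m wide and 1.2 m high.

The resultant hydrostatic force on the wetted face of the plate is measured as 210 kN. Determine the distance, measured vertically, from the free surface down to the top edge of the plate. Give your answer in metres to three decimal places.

γ = ρg = 797 × 9.81 / 1000 = 7.81857 kN/m³.
A = 4 × 1.2 = 4.8 m².
From F = γ·h_c·A, the centroid depth is h_c = 210/(7.81857 × 4.8) = 5.59565 m.
The centroid lies 1.2/2 = 0.6 m below the top edge, so the top edge sits at h_top = 5.59565 − 0.6 = 4.99565 m below the surface.

d_top ≈ 4.996 m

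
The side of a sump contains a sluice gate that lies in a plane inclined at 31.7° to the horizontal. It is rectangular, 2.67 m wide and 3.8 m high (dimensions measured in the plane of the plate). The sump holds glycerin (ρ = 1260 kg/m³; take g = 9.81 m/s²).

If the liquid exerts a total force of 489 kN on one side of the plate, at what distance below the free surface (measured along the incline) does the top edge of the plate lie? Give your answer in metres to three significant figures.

y_top ≈ 5.52 m

γ = ρg = 1260 × 9.81 / 1000 = 12.3606 kN/m³.
A = 2.67 × 3.8 = 10.146 m².
From F = γ·h_c·A, the centroid depth is h_c = 489/(12.3606 × 10.146) = 3.89919 m.
Let θ = 31.7° be the plate's angle to the horizontal; measure y along the incline from where the plane meets the free surface. Vertical depth h = y·sinθ with sinθ = 0.525472.
Along the incline, y_c = h_c/sinθ = 3.89919/0.525472 = 7.42036 m.
The centroid lies 3.8/2 = 1.9 m below the top edge, so the top edge sits at y_top = 7.42036 − 1.9 = 5.52036 m along the incline.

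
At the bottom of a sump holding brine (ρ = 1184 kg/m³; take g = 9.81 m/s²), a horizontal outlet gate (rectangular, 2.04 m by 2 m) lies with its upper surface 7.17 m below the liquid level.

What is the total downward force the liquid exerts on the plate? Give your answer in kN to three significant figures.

F ≈ 340 kN

γ = ρg = 1184 × 9.81 / 1000 = 11.61504 kN/m³.
The plate is horizontal, so pressure is uniform at p = γ·h = 11.61504 × 7.17 = 83.2798 kN/m².
A = 2.04 × 2 = 4.08 m².
F = p·A = 83.2798 × 4.08 = 339.782 kN.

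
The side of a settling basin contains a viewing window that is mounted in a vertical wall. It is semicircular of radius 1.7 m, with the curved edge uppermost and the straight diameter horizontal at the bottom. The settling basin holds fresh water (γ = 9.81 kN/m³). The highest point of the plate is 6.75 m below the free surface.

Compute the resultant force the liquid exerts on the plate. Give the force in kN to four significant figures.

γ = 9.81 kN/m³.
The centroid lies 4r/(3π) = 0.721502 m above the diameter, so r − 4r/(3π) = 1.7 − 0.721502 = 0.978498 m below the topmost point, so the centroid depth is h_c = 6.75 + 0.978498 = 7.7285 m.
A = πr²/2 = π × 1.7²/2 = 4.5396 m².
Resultant F = γ·h_c·A = 9.81 × 7.7285 × 4.5396 = 344.177 kN.

F ≈ 344.2 kN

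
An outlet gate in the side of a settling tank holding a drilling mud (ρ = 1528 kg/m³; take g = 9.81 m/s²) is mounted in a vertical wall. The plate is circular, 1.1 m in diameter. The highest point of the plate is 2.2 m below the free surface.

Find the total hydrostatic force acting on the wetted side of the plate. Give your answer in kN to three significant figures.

F ≈ 39.2 kN

γ = ρg = 1528 × 9.81 / 1000 = 14.98968 kN/m³.
The centroid is at the centre, 0.55 m below the top of the plate, so the centroid depth is h_c = 2.2 + 0.55 = 2.75 m.
A = π(0.55)² = 0.950332 m².
Resultant F = γ·h_c·A = 14.98968 × 2.75 × 0.950332 = 39.1742 kN.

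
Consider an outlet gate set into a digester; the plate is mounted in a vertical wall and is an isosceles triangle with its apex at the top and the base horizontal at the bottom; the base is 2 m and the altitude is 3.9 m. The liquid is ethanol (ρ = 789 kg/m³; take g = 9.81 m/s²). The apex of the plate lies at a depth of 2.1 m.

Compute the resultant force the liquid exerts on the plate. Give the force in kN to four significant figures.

F ≈ 141.9 kN

γ = ρg = 789 × 9.81 / 1000 = 7.74009 kN/m³.
With the apex up, the centroid sits 2h/3 = 2 × 3.9/3 = 2.6 m below the apex, so the centroid depth is h_c = 2.1 + 2.6 = 4.7 m.
A = ½ × 2 × 3.9 = 3.9 m².
Resultant F = γ·h_c·A = 7.74009 × 4.7 × 3.9 = 141.876 kN.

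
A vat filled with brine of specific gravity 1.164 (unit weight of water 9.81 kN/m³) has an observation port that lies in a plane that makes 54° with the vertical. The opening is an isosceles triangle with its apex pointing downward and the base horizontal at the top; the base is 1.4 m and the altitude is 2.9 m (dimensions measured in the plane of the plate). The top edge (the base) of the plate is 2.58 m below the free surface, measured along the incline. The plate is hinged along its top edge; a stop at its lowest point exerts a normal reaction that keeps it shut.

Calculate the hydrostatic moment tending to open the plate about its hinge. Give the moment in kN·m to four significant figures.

M ≈ 53.08 kN·m

γ = 1.164 × 9.81 = 11.41884 kN/m³.
The plate makes 54° with the vertical, i.e. θ = 90° − 54° = 36° to the horizontal. Measuring y along the incline from the free-surface line, vertical depth h = y·sinθ with sinθ = 0.587785.
With the apex down, the centroid sits h/3 = 2.9/3 = 0.966667 m below the base (the top edge), so y_c = 2.58 + 0.966667 = 3.54667 m and h_c = 3.54667 × 0.587785 = 2.08468 m.
A = ½ × 1.4 × 2.9 = 2.03 m².
Resultant F = γ·h_c·A = 11.41884 × 2.08468 × 2.03 = 48.3234 kN.
I_c = b·h³/36 = 1.4 × 2.9³/36 = 0.948461 m⁴.
Centre of pressure: y_p = y_c + I_c/(y_c·A) = 3.54667 + 0.948461/(3.54667 × 2.03) = 3.54667 + 0.131735 = 3.67841 m along the plane.
The resultant acts 0.966667 + 0.131735 = 1.0984 m (along the plate) below the hinge at the top edge, so the moment about the hinge is M = F × 1.0984 = 48.3234 × 1.0984 = 53.0784 kN·m.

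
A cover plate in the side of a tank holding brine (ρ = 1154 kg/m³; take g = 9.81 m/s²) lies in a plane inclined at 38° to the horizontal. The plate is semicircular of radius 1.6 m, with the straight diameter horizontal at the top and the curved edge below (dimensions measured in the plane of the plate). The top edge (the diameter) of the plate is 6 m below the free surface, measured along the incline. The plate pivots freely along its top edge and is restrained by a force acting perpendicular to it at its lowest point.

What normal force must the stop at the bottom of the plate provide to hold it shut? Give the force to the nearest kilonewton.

P ≈ 83 kN

γ = ρg = 1154 × 9.81 / 1000 = 11.32074 kN/m³.
Let θ = 38° be the plate's angle to the horizontal; measure y along the incline from where the plane meets the free surface. Vertical depth h = y·sinθ with sinθ = 0.615661.
The centroid of a semicircle lies 4r/(3π) = 0.679061 m from the diameter, here below the top edge, so y_c = 6 + 0.679061 = 6.67906 m and h_c = 6.67906 × 0.615661 = 4.11204 m.
A = πr²/2 = π × 1.6²/2 = 4.02124 m².
Resultant F = γ·h_c·A = 11.32074 × 4.11204 × 4.02124 = 187.194 kN.
I_c = (π/8 − 8/(9π))·r⁴ = 0.109757 × 1.6⁴ = 0.719303 m⁴.
Centre of pressure: y_p = y_c + I_c/(y_c·A) = 6.67906 + 0.719303/(6.67906 × 4.02124) = 6.67906 + 0.0267816 = 6.70584 m along the plane.
The resultant acts 0.679061 + 0.0267816 = 0.705843 m (along the plate) below the hinge at the top edge, so the moment about the hinge is M = F × 0.705843 = 187.194 × 0.705843 = 132.13 kN·m.
A normal force at the bottom, 1.6 m from the hinge, must supply this moment: P = 132.13/1.6 = 82.5812 kN.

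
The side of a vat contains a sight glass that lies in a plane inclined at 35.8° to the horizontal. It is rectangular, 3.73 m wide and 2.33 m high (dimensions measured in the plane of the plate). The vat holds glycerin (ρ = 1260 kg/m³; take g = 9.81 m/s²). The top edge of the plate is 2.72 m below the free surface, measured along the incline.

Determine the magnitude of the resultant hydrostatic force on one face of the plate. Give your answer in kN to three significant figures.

γ = ρg = 1260 × 9.81 / 1000 = 12.3606 kN/m³.
Let θ = 35.8° be the plate's angle to the horizontal; measure y along the incline from where the plane meets the free surface. Vertical depth h = y·sinθ with sinθ = 0.584958.
The centroid lies 2.33/2 = 1.165 m below the top edge, so y_c = 2.72 + 1.165 = 3.885 m and h_c = 3.885 × 0.584958 = 2.27256 m.
A = 3.73 × 2.33 = 8.6909 m².
Resultant F = γ·h_c·A = 12.3606 × 2.27256 × 8.6909 = 244.129 kN.

F ≈ 244 kN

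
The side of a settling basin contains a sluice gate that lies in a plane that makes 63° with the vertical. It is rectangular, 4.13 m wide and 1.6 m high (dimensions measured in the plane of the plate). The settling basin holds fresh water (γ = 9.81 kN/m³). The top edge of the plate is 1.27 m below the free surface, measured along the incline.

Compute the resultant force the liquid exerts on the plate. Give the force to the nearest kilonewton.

F ≈ 61 kN

γ = 9.81 kN/m³.
The plate makes 63° with the vertical, i.e. θ = 90° − 63° = 27° to the horizontal. Measuring y along the incline from the free-surface line, vertical depth h = y·sinθ with sinθ = 0.453990.
The centroid lies 1.6/2 = 0.8 m below the top edge, so y_c = 1.27 + 0.8 = 2.07 m and h_c = 2.07 × 0.453990 = 0.939759 m.
A = 4.13 × 1.6 = 6.608 m².
Resultant F = γ·h_c·A = 9.81 × 0.939759 × 6.608 = 60.9194 kN.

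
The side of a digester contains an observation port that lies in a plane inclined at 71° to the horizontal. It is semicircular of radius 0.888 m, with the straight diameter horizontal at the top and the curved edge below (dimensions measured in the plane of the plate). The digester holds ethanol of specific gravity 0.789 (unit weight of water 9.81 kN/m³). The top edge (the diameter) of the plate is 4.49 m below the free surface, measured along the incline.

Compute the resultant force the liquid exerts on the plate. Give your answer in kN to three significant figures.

γ = 0.789 × 9.81 = 7.74009 kN/m³.
Let θ = 71° be the plate's angle to the horizontal; measure y along the incline from where the plane meets the free surface. Vertical depth h = y·sinθ with sinθ = 0.945519.
The centroid of a semicircle lies 4r/(3π) = 0.376879 m from the diameter, here below the top edge, so y_c = 4.49 + 0.376879 = 4.86688 m and h_c = 4.86688 × 0.945519 = 4.60173 m.
A = πr²/2 = π × 0.888²/2 = 1.23864 m².
Resultant F = γ·h_c·A = 7.74009 × 4.60173 × 1.23864 = 44.1176 kN.

F ≈ 44.1 kN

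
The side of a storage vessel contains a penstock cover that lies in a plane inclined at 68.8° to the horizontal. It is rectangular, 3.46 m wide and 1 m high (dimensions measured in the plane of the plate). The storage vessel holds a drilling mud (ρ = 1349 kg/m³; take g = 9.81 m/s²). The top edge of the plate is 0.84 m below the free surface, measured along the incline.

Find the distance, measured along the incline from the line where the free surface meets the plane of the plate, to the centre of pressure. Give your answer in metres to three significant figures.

y_p = 1.40 m

γ = ρg = 1349 × 9.81 / 1000 = 13.23369 kN/m³.
Let θ = 68.8° be the plate's angle to the horizontal; measure y along the incline from where the plane meets the free surface. Vertical depth h = y·sinθ with sinθ = 0.932324.
The centroid lies 1/2 = 0.5 m below the top edge, so y_c = 0.84 + 0.5 = 1.34 m and h_c = 1.34 × 0.932324 = 1.24931 m.
A = 3.46 × 1 = 3.46 m².
Resultant F = γ·h_c·A = 13.23369 × 1.24931 × 3.46 = 57.2041 kN.
I_c = b·h³/12 = 3.46 × 1³/12 = 0.288333 m⁴.
Centre of pressure: y_p = y_c + I_c/(y_c·A) = 1.34 + 0.288333/(1.34 × 3.46) = 1.34 + 0.062189 = 1.40219 m along the plane.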